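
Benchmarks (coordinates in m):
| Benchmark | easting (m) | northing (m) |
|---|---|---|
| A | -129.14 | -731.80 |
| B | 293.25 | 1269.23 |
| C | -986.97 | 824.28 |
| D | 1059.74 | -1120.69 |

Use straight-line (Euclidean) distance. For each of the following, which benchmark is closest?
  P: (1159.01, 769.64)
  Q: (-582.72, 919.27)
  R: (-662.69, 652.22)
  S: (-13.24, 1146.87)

P→B; Q→C; R→C; S→B

P at (1159.01, 769.64):
  A: 1978.30 m
  B: 999.57 m
  C: 2146.68 m
  D: 1892.93 m
  → nearest: B (999.57 m)
Q at (-582.72, 919.27):
  A: 1712.24 m
  B: 943.29 m
  C: 415.26 m
  D: 2618.99 m
  → nearest: C (415.26 m)
R at (-662.69, 652.22):
  A: 1483.30 m
  B: 1137.77 m
  C: 367.10 m
  D: 2471.84 m
  → nearest: C (367.10 m)
S at (-13.24, 1146.87):
  A: 1882.24 m
  B: 330.01 m
  C: 1025.78 m
  D: 2508.61 m
  → nearest: B (330.01 m)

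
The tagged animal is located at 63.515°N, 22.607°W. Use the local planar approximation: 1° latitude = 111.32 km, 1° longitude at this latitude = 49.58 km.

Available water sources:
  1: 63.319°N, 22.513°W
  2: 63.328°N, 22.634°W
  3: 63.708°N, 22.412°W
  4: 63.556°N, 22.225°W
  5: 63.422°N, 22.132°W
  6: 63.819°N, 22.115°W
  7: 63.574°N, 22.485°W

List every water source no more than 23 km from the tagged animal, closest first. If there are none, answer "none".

Distances from 63.515°N, 22.607°W:
1: √((-0.196·111.32)² + (0.094·49.58)²) = √(476.05654 + 21.72045) = 22.311 km
2: √((-0.187·111.32)² + (-0.027·49.58)²) = √(433.34083 + 1.79201) = 20.860 km
3: √((0.193·111.32)² + (0.195·49.58)²) = √(461.59491 + 93.47216) = 23.560 km
4: √((0.041·111.32)² + (0.382·49.58)²) = √(20.83119 + 358.70693) = 19.482 km
5: √((-0.093·111.32)² + (0.475·49.58)²) = √(107.17964 + 554.62605) = 25.726 km
6: √((0.304·111.32)² + (0.492·49.58)²) = √(1145.23223 + 595.03601) = 41.717 km
7: √((0.059·111.32)² + (0.122·49.58)²) = √(43.13705 + 36.58750) = 8.929 km
Threshold 23 km: 7 (8.929 km), 4 (19.482 km), 2 (20.860 km), 1 (22.311 km) are within range.

7, 4, 2, 1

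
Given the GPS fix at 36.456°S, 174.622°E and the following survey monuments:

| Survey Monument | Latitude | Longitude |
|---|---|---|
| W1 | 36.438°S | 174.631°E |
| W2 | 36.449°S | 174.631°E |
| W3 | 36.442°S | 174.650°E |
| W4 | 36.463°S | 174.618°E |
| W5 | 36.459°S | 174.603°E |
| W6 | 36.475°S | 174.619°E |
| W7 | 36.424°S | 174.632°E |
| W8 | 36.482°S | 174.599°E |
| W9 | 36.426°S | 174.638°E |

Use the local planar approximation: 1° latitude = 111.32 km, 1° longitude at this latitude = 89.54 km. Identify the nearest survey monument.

W4

Distances from 36.456°S, 174.622°E:
W1: 2.160 km
W2: 1.121 km
W3: 2.952 km
W4: 0.858 km
W5: 1.734 km
W6: 2.132 km
W7: 3.673 km
W8: 3.552 km
W9: 3.634 km
Minimum: W4 at 0.858 km.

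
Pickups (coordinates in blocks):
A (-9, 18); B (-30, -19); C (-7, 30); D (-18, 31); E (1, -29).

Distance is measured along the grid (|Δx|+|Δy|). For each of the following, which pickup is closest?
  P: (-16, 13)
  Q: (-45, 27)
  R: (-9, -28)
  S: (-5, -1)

P at (-16, 13):
  A: 12 blocks
  B: 46 blocks
  C: 26 blocks
  D: 20 blocks
  E: 59 blocks
  → nearest: A (12 blocks)
Q at (-45, 27):
  A: 45 blocks
  B: 61 blocks
  C: 41 blocks
  D: 31 blocks
  E: 102 blocks
  → nearest: D (31 blocks)
R at (-9, -28):
  A: 46 blocks
  B: 30 blocks
  C: 60 blocks
  D: 68 blocks
  E: 11 blocks
  → nearest: E (11 blocks)
S at (-5, -1):
  A: 23 blocks
  B: 43 blocks
  C: 33 blocks
  D: 45 blocks
  E: 34 blocks
  → nearest: A (23 blocks)

P→A; Q→D; R→E; S→A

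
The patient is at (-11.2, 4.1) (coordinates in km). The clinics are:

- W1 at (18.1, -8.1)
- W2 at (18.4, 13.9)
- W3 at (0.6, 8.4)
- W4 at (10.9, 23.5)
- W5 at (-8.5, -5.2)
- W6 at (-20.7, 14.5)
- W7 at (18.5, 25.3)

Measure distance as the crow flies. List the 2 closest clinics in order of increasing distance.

W5, W3

Distances from (-11.2, 4.1):
W1: √((29.3)² + (-12.2)²) = √(858.490 + 148.840) = 31.7 km
W2: √((29.6)² + (9.8)²) = √(876.160 + 96.040) = 31.2 km
W3: √((11.8)² + (4.3)²) = √(139.240 + 18.490) = 12.6 km
W4: √((22.1)² + (19.4)²) = √(488.410 + 376.360) = 29.4 km
W5: √((2.7)² + (-9.3)²) = √(7.290 + 86.490) = 9.7 km
W6: √((-9.5)² + (10.4)²) = √(90.250 + 108.160) = 14.1 km
W7: √((29.7)² + (21.2)²) = √(882.090 + 449.440) = 36.5 km
Sorted: W5 (9.7 km) < W3 (12.6 km) < W6 (14.1 km) < W4 (29.4 km) < …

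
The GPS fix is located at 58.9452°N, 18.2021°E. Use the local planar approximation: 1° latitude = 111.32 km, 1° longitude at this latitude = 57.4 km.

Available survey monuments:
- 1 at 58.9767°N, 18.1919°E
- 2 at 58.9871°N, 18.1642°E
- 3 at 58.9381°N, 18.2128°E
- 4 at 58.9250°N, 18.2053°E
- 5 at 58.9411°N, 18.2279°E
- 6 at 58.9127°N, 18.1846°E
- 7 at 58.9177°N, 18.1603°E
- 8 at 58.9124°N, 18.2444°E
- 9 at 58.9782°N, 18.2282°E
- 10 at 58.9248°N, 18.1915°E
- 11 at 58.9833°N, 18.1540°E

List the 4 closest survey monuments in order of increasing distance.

Distances from 58.9452°N, 18.2021°E:
1: √((0.0315·111.32)² + (-0.0102·57.4)²) = √(12.296103 + 0.342787) = 3.5551 km
2: √((0.0419·111.32)² + (-0.0379·57.4)²) = √(21.755769 + 4.732626) = 5.1467 km
3: √((-0.0071·111.32)² + (0.0107·57.4)²) = √(0.624688 + 0.377217) = 1.0010 km
4: √((-0.0202·111.32)² + (0.0032·57.4)²) = √(5.056490 + 0.033738) = 2.2562 km
5: √((-0.0041·111.32)² + (0.0258·57.4)²) = √(0.208312 + 2.193124) = 1.5497 km
6: √((-0.0325·111.32)² + (-0.0175·57.4)²) = √(13.089200 + 1.009020) = 3.7548 km
7: √((-0.0275·111.32)² + (-0.0418·57.4)²) = √(9.371558 + 5.756736) = 3.8895 km
8: √((-0.0328·111.32)² + (0.0423·57.4)²) = √(13.331962 + 5.895281) = 4.3849 km
9: √((0.0330·111.32)² + (0.0261·57.4)²) = √(13.495043 + 2.244423) = 3.9673 km
10: √((-0.0204·111.32)² + (-0.0106·57.4)²) = √(5.157114 + 0.370199) = 2.3510 km
11: √((0.0381·111.32)² + (-0.0481·57.4)²) = √(17.988558 + 7.622790) = 5.0608 km
Sorted: 3 (1.0010 km) < 5 (1.5497 km) < 4 (2.2562 km) < 10 (2.3510 km) < 1 (3.5551 km) < 6 (3.7548 km) < …

3, 5, 4, 10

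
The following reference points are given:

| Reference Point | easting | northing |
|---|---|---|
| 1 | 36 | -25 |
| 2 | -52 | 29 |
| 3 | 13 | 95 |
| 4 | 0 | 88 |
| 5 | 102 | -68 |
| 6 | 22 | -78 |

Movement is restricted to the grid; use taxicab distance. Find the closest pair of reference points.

Pairwise distances:
1–2: 142
1–3: 143
1–4: 149
1–5: 109
1–6: 67
2–3: 131
2–4: 111
2–5: 251
2–6: 181
3–4: 20
3–5: 252
3–6: 182
4–5: 258
4–6: 188
5–6: 90
Closest pair: 3–4 at 20.

3 and 4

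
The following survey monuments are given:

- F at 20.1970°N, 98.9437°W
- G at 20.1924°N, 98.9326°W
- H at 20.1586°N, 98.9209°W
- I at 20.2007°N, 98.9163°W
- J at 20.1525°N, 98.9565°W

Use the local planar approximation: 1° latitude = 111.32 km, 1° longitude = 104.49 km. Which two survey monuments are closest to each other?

Pairwise distances:
F–G: √((-0.0046·111.32)² + (0.0111·104.49)²) = √(0.262218 + 1.345227) = 1.2679 km
F–H: √((-0.0384·111.32)² + (0.0228·104.49)²) = √(18.272957 + 5.675696) = 4.8937 km
F–I: √((0.0037·111.32)² + (0.0274·104.49)²) = √(0.169648 + 8.196918) = 2.8925 km
F–J: √((-0.0445·111.32)² + (-0.0128·104.49)²) = √(24.539540 + 1.788831) = 5.1311 km
G–H: √((-0.0338·111.32)² + (0.0117·104.49)²) = √(14.157279 + 1.494587) = 3.9562 km
G–I: √((0.0083·111.32)² + (0.0163·104.49)²) = √(0.853695 + 2.900846) = 1.9377 km
G–J: √((-0.0399·111.32)² + (-0.0239·104.49)²) = √(19.728415 + 6.236562) = 5.0956 km
H–I: √((0.0421·111.32)² + (0.0046·104.49)²) = √(21.963957 + 0.231028) = 4.7112 km
H–J: √((-0.0061·111.32)² + (-0.0356·104.49)²) = √(0.461112 + 13.837239) = 3.7813 km
I–J: √((-0.0482·111.32)² + (-0.0402·104.49)²) = √(28.789921 + 17.644183) = 6.8143 km
Closest pair: F–G at 1.2679 km.

F and G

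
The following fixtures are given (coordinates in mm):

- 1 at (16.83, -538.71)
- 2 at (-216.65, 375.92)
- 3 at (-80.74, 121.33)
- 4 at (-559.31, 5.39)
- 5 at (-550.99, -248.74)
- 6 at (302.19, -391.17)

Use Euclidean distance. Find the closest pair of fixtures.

Pairwise distances:
4–5: √((8.32)² + (-254.13)²) = √(69.2224 + 64582.0569) = 254.27 mm
2–3: √((135.91)² + (-254.59)²) = √(18471.5281 + 64816.0681) = 288.60 mm
1–6: √((285.36)² + (147.54)²) = √(81430.3296 + 21768.0516) = 321.25 mm
3–4: √((-478.57)² + (-115.94)²) = √(229029.2449 + 13442.0836) = 492.41 mm
2–4: √((-342.66)² + (-370.53)²) = √(117415.8756 + 137292.4809) = 504.69 mm
3–5: √((-470.25)² + (-370.07)²) = √(221135.0625 + 136951.8049) = 598.40 mm
1–5: √((-567.82)² + (289.97)²) = √(322419.5524 + 84082.6009) = 637.58 mm
3–6: √((382.93)² + (-512.50)²) = √(146635.3849 + 262656.2500) = 639.76 mm
1–3: √((-97.57)² + (660.04)²) = √(9519.9049 + 435652.8016) = 667.21 mm
2–5: √((-334.34)² + (-624.66)²) = √(111783.2356 + 390200.1156) = 708.51 mm
1–4: √((-576.14)² + (544.10)²) = √(331937.2996 + 296044.8100) = 792.45 mm
5–6: √((853.18)² + (-142.43)²) = √(727916.1124 + 20286.3049) = 864.99 mm
2–6: √((518.84)² + (-767.09)²) = √(269194.9456 + 588427.0681) = 926.08 mm
1–2: √((-233.48)² + (914.63)²) = √(54512.9104 + 836548.0369) = 943.96 mm
4–6: √((861.50)² + (-396.56)²) = √(742182.2500 + 157259.8336) = 948.39 mm
Closest pair: 4–5 at 254.27 mm.

4 and 5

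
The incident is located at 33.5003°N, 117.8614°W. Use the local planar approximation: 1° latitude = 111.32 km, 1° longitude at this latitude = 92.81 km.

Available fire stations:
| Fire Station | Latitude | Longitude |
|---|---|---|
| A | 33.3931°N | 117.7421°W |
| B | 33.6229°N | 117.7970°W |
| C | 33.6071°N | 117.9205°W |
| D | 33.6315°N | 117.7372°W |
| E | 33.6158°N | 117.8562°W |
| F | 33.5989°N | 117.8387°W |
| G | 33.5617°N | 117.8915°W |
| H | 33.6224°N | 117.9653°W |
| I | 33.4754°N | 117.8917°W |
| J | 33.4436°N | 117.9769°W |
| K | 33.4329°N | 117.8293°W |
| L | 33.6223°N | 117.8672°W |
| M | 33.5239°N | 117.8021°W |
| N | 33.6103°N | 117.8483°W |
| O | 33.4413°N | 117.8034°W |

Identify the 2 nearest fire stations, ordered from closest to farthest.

I, M

Distances from 33.5003°N, 117.8614°W:
A: 16.2789 km
B: 14.8992 km
C: 13.0933 km
D: 18.6060 km
E: 12.8665 km
F: 11.1765 km
G: 7.3839 km
H: 16.6653 km
I: 3.9486 km
J: 12.4398 km
K: 8.0728 km
L: 13.5917 km
M: 6.0985 km
N: 12.3054 km
O: 8.4920 km
Sorted: I (3.9486 km) < M (6.0985 km) < G (7.3839 km) < K (8.0728 km) < …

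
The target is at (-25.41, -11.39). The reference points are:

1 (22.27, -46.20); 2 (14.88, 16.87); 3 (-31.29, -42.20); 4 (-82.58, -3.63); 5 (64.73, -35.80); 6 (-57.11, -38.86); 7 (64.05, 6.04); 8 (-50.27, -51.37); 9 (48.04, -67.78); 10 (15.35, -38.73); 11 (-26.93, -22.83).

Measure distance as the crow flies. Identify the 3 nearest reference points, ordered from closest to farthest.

Distances from (-25.41, -11.39):
1: 59.03
2: 49.21
3: 31.37
4: 57.69
5: 93.39
6: 41.95
7: 91.14
8: 47.08
9: 92.60
10: 49.08
11: 11.54
Sorted: 11 (11.54) < 3 (31.37) < 6 (41.95) < 8 (47.08) < 10 (49.08) < …

11, 3, 6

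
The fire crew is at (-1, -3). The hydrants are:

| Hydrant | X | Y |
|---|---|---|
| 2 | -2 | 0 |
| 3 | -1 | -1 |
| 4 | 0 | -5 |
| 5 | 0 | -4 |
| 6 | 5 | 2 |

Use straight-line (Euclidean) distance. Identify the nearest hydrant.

5

Distances from (-1, -3):
2: √((-1)² + (3)²) = √(1.000 + 9.000) = 3.2
3: √((0)² + (2)²) = √(0.000 + 4.000) = 2.0
4: √((1)² + (-2)²) = √(1.000 + 4.000) = 2.2
5: √((1)² + (-1)²) = √(1.000 + 1.000) = 1.4
6: √((6)² + (5)²) = √(36.000 + 25.000) = 7.8
Minimum: 5 at 1.4.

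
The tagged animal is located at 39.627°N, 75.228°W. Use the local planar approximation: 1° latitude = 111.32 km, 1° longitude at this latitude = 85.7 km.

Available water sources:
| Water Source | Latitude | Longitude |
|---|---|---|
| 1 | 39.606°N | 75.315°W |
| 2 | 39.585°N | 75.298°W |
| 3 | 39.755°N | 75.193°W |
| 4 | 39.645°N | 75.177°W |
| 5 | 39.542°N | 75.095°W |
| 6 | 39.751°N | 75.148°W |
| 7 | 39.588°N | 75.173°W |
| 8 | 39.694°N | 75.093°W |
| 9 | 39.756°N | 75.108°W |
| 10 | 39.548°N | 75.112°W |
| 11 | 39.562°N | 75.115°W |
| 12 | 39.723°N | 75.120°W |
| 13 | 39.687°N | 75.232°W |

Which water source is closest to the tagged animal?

Distances from 39.627°N, 75.228°W:
1: √((-0.021·111.32)² + (-0.087·85.7)²) = √(5.46493 + 55.59044) = 7.814 km
2: √((-0.042·111.32)² + (-0.070·85.7)²) = √(21.85974 + 35.98800) = 7.606 km
3: √((0.128·111.32)² + (0.035·85.7)²) = √(203.03286 + 8.99700) = 14.561 km
4: √((0.018·111.32)² + (0.051·85.7)²) = √(4.01505 + 19.10302) = 4.808 km
5: √((-0.085·111.32)² + (0.133·85.7)²) = √(89.53323 + 129.91668) = 14.814 km
6: √((0.124·111.32)² + (0.080·85.7)²) = √(190.54158 + 47.00474) = 15.413 km
7: √((-0.039·111.32)² + (0.055·85.7)²) = √(18.84845 + 22.21708) = 6.408 km
8: √((0.067·111.32)² + (0.135·85.7)²) = √(55.62833 + 133.85333) = 13.765 km
9: √((0.129·111.32)² + (0.120·85.7)²) = √(206.21764 + 105.76066) = 17.663 km
10: √((-0.079·111.32)² + (0.116·85.7)²) = √(77.33936 + 98.82746) = 13.273 km
11: √((-0.065·111.32)² + (0.113·85.7)²) = √(52.35680 + 93.78179) = 12.089 km
12: √((0.096·111.32)² + (0.108·85.7)²) = √(114.20598 + 85.66613) = 14.138 km
13: √((0.060·111.32)² + (-0.004·85.7)²) = √(44.61171 + 0.11751) = 6.688 km
Minimum: 4 at 4.808 km.

4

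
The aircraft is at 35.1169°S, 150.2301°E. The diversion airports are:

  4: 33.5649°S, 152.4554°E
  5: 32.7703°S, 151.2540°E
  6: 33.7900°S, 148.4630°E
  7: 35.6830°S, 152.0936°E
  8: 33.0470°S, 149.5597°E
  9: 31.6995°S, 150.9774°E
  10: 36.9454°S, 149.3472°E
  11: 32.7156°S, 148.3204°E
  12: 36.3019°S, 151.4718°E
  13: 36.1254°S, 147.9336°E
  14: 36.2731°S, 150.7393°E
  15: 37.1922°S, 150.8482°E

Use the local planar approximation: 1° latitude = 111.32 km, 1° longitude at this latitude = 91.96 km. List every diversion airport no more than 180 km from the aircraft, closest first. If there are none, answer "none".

Distances from 35.1169°S, 150.2301°E:
4: 267.8170 km
5: 277.6750 km
6: 219.6030 km
7: 182.5873 km
8: 238.5261 km
9: 386.5822 km
10: 219.1440 km
11: 319.8391 km
12: 174.4705 km
13: 239.1721 km
14: 136.9616 km
15: 237.9121 km
Threshold 180 km: 14 (136.9616 km), 12 (174.4705 km) are within range.

14, 12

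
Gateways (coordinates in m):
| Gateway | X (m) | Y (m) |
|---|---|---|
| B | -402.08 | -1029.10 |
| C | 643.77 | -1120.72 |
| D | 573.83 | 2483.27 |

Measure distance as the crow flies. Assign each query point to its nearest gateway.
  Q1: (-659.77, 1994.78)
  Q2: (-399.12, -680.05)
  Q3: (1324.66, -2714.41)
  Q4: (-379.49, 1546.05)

Q1 at (-659.77, 1994.78):
  B: √((257.69)² + (-3023.88)²) = √(66404.1361 + 9143850.2544) = 3034.84 m
  C: √((1303.54)² + (-3115.50)²) = √(1699216.5316 + 9706340.2500) = 3377.21 m
  D: √((1233.60)² + (488.49)²) = √(1521768.9600 + 238622.4801) = 1326.80 m
  → nearest: D (1326.80 m)
Q2 at (-399.12, -680.05):
  B: √((-2.96)² + (-349.05)²) = √(8.7616 + 121835.9025) = 349.06 m
  C: √((1042.89)² + (-440.67)²) = √(1087619.5521 + 194190.0489) = 1132.17 m
  D: √((972.95)² + (3163.32)²) = √(946631.7025 + 10006593.4224) = 3309.57 m
  → nearest: B (349.06 m)
Q3 at (1324.66, -2714.41):
  B: √((-1726.74)² + (1685.31)²) = √(2981631.0276 + 2840269.7961) = 2412.86 m
  C: √((-680.89)² + (1593.69)²) = √(463611.1921 + 2539847.8161) = 1733.05 m
  D: √((-750.83)² + (5197.68)²) = √(563745.6889 + 27015877.3824) = 5251.63 m
  → nearest: C (1733.05 m)
Q4 at (-379.49, 1546.05):
  B: √((-22.59)² + (-2575.15)²) = √(510.3081 + 6631397.5225) = 2575.25 m
  C: √((1023.26)² + (-2666.77)²) = √(1047061.0276 + 7111662.2329) = 2856.35 m
  D: √((953.32)² + (937.22)²) = √(908819.0224 + 878381.3284) = 1336.86 m
  → nearest: D (1336.86 m)

Q1→D; Q2→B; Q3→C; Q4→D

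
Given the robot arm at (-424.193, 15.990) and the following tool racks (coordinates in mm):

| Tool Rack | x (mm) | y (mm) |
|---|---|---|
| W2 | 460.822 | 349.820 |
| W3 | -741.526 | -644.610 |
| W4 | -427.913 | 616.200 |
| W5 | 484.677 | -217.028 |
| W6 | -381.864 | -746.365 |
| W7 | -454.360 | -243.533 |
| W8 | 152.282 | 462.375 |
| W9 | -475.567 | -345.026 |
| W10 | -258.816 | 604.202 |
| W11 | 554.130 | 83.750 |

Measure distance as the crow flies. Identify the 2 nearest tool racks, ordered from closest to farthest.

W7, W9

Distances from (-424.193, 15.990):
W2: √((885.015)² + (333.830)²) = √(783251.55023 + 111442.46890) = 945.883 mm
W3: √((-317.333)² + (-660.600)²) = √(100700.23289 + 436392.36000) = 732.866 mm
W4: √((-3.720)² + (600.210)²) = √(13.83840 + 360252.04410) = 600.222 mm
W5: √((908.870)² + (-233.018)²) = √(826044.67690 + 54297.38832) = 938.265 mm
W6: √((42.329)² + (-762.355)²) = √(1791.74424 + 581185.14603) = 763.529 mm
W7: √((-30.167)² + (-259.523)²) = √(910.04789 + 67352.18753) = 261.270 mm
W8: √((576.475)² + (446.385)²) = √(332323.42563 + 199259.56822) = 729.097 mm
W9: √((-51.374)² + (-361.016)²) = √(2639.28788 + 130332.55226) = 364.653 mm
W10: √((165.377)² + (588.212)²) = √(27349.55213 + 345993.35694) = 611.018 mm
W11: √((978.323)² + (67.760)²) = √(957115.89233 + 4591.41760) = 980.667 mm
Sorted: W7 (261.270 mm) < W9 (364.653 mm) < W4 (600.222 mm) < W10 (611.018 mm) < …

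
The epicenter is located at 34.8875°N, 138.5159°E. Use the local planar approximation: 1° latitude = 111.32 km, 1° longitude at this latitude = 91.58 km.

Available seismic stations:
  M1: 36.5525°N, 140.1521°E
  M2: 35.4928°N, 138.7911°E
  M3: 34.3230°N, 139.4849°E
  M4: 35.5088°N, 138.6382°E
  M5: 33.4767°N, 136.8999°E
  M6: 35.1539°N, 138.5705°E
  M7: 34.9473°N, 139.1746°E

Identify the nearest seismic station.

M6

Distances from 34.8875°N, 138.5159°E:
M1: 238.3418 km
M2: 71.9411 km
M3: 108.7375 km
M4: 70.0641 km
M5: 215.7934 km
M6: 30.0742 km
M7: 60.6899 km
Minimum: M6 at 30.0742 km.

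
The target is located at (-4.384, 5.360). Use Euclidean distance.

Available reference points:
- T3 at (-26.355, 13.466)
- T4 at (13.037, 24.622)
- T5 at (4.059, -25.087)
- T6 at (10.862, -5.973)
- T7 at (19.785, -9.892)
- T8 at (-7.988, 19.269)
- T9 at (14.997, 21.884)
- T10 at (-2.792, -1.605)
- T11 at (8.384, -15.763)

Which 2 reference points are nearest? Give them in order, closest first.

Distances from (-4.384, 5.360):
T3: √((-21.971)² + (8.106)²) = √(482.72484 + 65.70724) = 23.419
T4: √((17.421)² + (19.262)²) = √(303.49124 + 371.02464) = 25.971
T5: √((8.443)² + (-30.447)²) = √(71.28425 + 927.01981) = 31.596
T6: √((15.246)² + (-11.333)²) = √(232.44052 + 128.43689) = 18.997
T7: √((24.169)² + (-15.252)²) = √(584.14056 + 232.62350) = 28.579
T8: √((-3.604)² + (13.909)²) = √(12.98882 + 193.46028) = 14.368
T9: √((19.381)² + (16.524)²) = √(375.62316 + 273.04258) = 25.469
T10: √((1.592)² + (-6.965)²) = √(2.53446 + 48.51122) = 7.145
T11: √((12.768)² + (-21.123)²) = √(163.02182 + 446.18113) = 24.682
Sorted: T10 (7.145) < T8 (14.368) < T6 (18.997) < T3 (23.419) < …

T10, T8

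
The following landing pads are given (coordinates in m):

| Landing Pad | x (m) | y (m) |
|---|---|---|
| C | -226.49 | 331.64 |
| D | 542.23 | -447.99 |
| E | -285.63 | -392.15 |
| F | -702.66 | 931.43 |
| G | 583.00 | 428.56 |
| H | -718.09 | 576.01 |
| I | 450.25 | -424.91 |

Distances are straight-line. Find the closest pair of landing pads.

Pairwise distances:
C–D: √((768.72)² + (-779.63)²) = √(590930.4384 + 607822.9369) = 1094.88 m
C–E: √((-59.14)² + (-723.79)²) = √(3497.5396 + 523871.9641) = 726.20 m
C–F: √((-476.17)² + (599.79)²) = √(226737.8689 + 359748.0441) = 765.82 m
C–G: √((809.49)² + (96.92)²) = √(655274.0601 + 9393.4864) = 815.27 m
C–H: √((-491.60)² + (244.37)²) = √(241670.5600 + 59716.6969) = 548.99 m
C–I: √((676.74)² + (-756.55)²) = √(457977.0276 + 572367.9025) = 1015.06 m
D–E: √((-827.86)² + (55.84)²) = √(685352.1796 + 3118.1056) = 829.74 m
D–F: √((-1244.89)² + (1379.42)²) = √(1549751.1121 + 1902799.5364) = 1858.10 m
D–G: √((40.77)² + (876.55)²) = √(1662.1929 + 768339.9025) = 877.50 m
D–H: √((-1260.32)² + (1024.00)²) = √(1588406.5024 + 1048576.0000) = 1623.88 m
D–I: √((-91.98)² + (23.08)²) = √(8460.3204 + 532.6864) = 94.83 m
E–F: √((-417.03)² + (1323.58)²) = √(173914.0209 + 1751864.0164) = 1387.72 m
E–G: √((868.63)² + (820.71)²) = √(754518.0769 + 673564.9041) = 1195.02 m
E–H: √((-432.46)² + (968.16)²) = √(187021.6516 + 937333.7856) = 1060.36 m
E–I: √((735.88)² + (-32.76)²) = √(541519.3744 + 1073.2176) = 736.61 m
F–G: √((1285.66)² + (-502.87)²) = √(1652921.6356 + 252878.2369) = 1380.51 m
F–H: √((-15.43)² + (-355.42)²) = √(238.0849 + 126323.3764) = 355.75 m
F–I: √((1152.91)² + (-1356.34)²) = √(1329201.4681 + 1839658.1956) = 1780.13 m
G–H: √((-1301.09)² + (147.45)²) = √(1692835.1881 + 21741.5025) = 1309.42 m
G–I: √((-132.75)² + (-853.47)²) = √(17622.5625 + 728411.0409) = 863.73 m
H–I: √((1168.34)² + (-1000.92)²) = √(1365018.3556 + 1001840.8464) = 1538.46 m
Closest pair: D–I at 94.83 m.

D and I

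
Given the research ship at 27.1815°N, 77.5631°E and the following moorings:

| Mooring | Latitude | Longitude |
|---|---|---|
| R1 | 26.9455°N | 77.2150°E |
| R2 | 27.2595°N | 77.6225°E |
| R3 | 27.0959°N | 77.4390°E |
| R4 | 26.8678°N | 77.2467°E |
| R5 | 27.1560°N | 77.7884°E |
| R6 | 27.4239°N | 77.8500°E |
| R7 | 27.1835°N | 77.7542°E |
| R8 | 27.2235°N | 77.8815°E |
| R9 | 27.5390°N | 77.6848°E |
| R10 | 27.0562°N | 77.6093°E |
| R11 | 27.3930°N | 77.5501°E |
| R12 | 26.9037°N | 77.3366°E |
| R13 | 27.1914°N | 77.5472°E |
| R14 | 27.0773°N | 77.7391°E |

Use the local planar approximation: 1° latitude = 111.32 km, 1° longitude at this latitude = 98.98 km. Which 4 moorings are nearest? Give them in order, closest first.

R13, R2, R10, R3

Distances from 27.1815°N, 77.5631°E:
R1: √((-0.2360·111.32)² + (-0.3481·98.98)²) = √(690.192763 + 1187.142753) = 43.3282 km
R2: √((0.0780·111.32)² + (0.0594·98.98)²) = √(75.393794 + 34.567485) = 10.4862 km
R3: √((-0.0856·111.32)² + (-0.1241·98.98)²) = √(90.801689 + 150.882358) = 15.5462 km
R4: √((-0.3137·111.32)² + (-0.3164·98.98)²) = √(1219.482108 + 980.771526) = 46.9069 km
R5: √((-0.0255·111.32)² + (0.2253·98.98)²) = √(8.057991 + 497.298652) = 22.4801 km
R6: √((0.2424·111.32)² + (0.2869·98.98)²) = √(728.134529 + 806.410169) = 39.1733 km
R7: √((0.0020·111.32)² + (0.1911·98.98)²) = √(0.049569 + 357.780176) = 18.9164 km
R8: √((0.0420·111.32)² + (0.3184·98.98)²) = √(21.859739 + 993.209848) = 31.8602 km
R9: √((0.3575·111.32)² + (0.1217·98.98)²) = √(1583.793250 + 145.102888) = 41.5800 km
R10: √((-0.1253·111.32)² + (0.0462·98.98)²) = √(194.557751 + 20.911195) = 14.6789 km
R11: √((0.2115·111.32)² + (-0.0130·98.98)²) = √(554.328412 + 1.655700) = 23.5793 km
R12: √((-0.2778·111.32)² + (-0.2265·98.98)²) = √(956.336823 + 502.610216) = 38.1962 km
R13: √((0.0099·111.32)² + (-0.0159·98.98)²) = √(1.214554 + 2.476790) = 1.9213 km
R14: √((-0.1042·111.32)² + (0.1760·98.98)²) = √(134.549421 + 303.473123) = 20.9290 km
Sorted: R13 (1.9213 km) < R2 (10.4862 km) < R10 (14.6789 km) < R3 (15.5462 km) < R7 (18.9164 km) < R14 (20.9290 km) < …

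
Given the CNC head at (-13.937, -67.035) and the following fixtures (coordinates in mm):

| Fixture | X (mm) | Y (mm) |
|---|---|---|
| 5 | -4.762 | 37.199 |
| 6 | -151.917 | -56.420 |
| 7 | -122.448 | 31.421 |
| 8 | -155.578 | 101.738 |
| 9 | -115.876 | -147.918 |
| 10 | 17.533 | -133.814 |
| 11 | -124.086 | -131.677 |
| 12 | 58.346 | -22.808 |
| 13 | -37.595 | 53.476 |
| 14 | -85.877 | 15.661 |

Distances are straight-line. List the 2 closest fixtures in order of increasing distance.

Distances from (-13.937, -67.035):
5: 104.637 mm
6: 138.388 mm
7: 146.520 mm
8: 220.333 mm
9: 130.129 mm
10: 73.823 mm
11: 127.716 mm
12: 84.740 mm
13: 122.811 mm
14: 109.608 mm
Sorted: 10 (73.823 mm) < 12 (84.740 mm) < 5 (104.637 mm) < 14 (109.608 mm) < …

10, 12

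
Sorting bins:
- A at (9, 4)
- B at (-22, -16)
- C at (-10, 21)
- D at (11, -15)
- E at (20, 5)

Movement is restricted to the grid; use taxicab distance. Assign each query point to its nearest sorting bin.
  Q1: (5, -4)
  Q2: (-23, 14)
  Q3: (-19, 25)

Q1→A; Q2→C; Q3→C

Q1 at (5, -4):
  A: 12
  B: 39
  C: 40
  D: 17
  E: 24
  → nearest: A (12)
Q2 at (-23, 14):
  A: 42
  B: 31
  C: 20
  D: 63
  E: 52
  → nearest: C (20)
Q3 at (-19, 25):
  A: 49
  B: 44
  C: 13
  D: 70
  E: 59
  → nearest: C (13)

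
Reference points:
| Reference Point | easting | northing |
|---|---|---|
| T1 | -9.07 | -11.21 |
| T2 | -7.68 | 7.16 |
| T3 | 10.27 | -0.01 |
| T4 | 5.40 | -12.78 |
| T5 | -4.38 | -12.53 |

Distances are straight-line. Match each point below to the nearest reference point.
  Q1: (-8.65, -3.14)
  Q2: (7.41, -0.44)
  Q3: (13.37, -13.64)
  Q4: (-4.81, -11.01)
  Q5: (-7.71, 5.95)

Q1→T1; Q2→T3; Q3→T4; Q4→T5; Q5→T2

Q1 at (-8.65, -3.14):
  T1: √((-0.42)² + (-8.07)²) = √(0.1764 + 65.1249) = 8.08
  T2: √((0.97)² + (10.30)²) = √(0.9409 + 106.0900) = 10.35
  T3: √((18.92)² + (3.13)²) = √(357.9664 + 9.7969) = 19.18
  T4: √((14.05)² + (-9.64)²) = √(197.4025 + 92.9296) = 17.04
  T5: √((4.27)² + (-9.39)²) = √(18.2329 + 88.1721) = 10.32
  → nearest: T1 (8.08)
Q2 at (7.41, -0.44):
  T1: √((-16.48)² + (-10.77)²) = √(271.5904 + 115.9929) = 19.69
  T2: √((-15.09)² + (7.60)²) = √(227.7081 + 57.7600) = 16.90
  T3: √((2.86)² + (0.43)²) = √(8.1796 + 0.1849) = 2.89
  T4: √((-2.01)² + (-12.34)²) = √(4.0401 + 152.2756) = 12.50
  T5: √((-11.79)² + (-12.09)²) = √(139.0041 + 146.1681) = 16.89
  → nearest: T3 (2.89)
Q3 at (13.37, -13.64):
  T1: √((-22.44)² + (2.43)²) = √(503.5536 + 5.9049) = 22.57
  T2: √((-21.05)² + (20.80)²) = √(443.1025 + 432.6400) = 29.59
  T3: √((-3.10)² + (13.63)²) = √(9.6100 + 185.7769) = 13.98
  T4: √((-7.97)² + (0.86)²) = √(63.5209 + 0.7396) = 8.02
  T5: √((-17.75)² + (1.11)²) = √(315.0625 + 1.2321) = 17.78
  → nearest: T4 (8.02)
Q4 at (-4.81, -11.01):
  T1: √((-4.26)² + (-0.20)²) = √(18.1476 + 0.0400) = 4.26
  T2: √((-2.87)² + (18.17)²) = √(8.2369 + 330.1489) = 18.40
  T3: √((15.08)² + (11.00)²) = √(227.4064 + 121.0000) = 18.67
  T4: √((10.21)² + (-1.77)²) = √(104.2441 + 3.1329) = 10.36
  T5: √((0.43)² + (-1.52)²) = √(0.1849 + 2.3104) = 1.58
  → nearest: T5 (1.58)
Q5 at (-7.71, 5.95):
  T1: √((-1.36)² + (-17.16)²) = √(1.8496 + 294.4656) = 17.21
  T2: √((0.03)² + (1.21)²) = √(0.0009 + 1.4641) = 1.21
  T3: √((17.98)² + (-5.96)²) = √(323.2804 + 35.5216) = 18.94
  T4: √((13.11)² + (-18.73)²) = √(171.8721 + 350.8129) = 22.86
  T5: √((3.33)² + (-18.48)²) = √(11.0889 + 341.5104) = 18.78
  → nearest: T2 (1.21)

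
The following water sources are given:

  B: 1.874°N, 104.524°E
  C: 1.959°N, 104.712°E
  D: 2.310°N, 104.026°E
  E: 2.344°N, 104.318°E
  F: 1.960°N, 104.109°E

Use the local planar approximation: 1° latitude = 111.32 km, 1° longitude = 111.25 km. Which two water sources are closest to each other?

Pairwise distances:
B–C: √((0.085·111.32)² + (0.188·111.25)²) = √(89.53323 + 437.43723) = 22.956 km
D–E: √((0.034·111.32)² + (0.292·111.25)²) = √(14.32532 + 1055.27523) = 32.705 km
D–F: √((-0.350·111.32)² + (0.083·111.25)²) = √(1518.03744 + 85.26214) = 40.041 km
B–F: √((0.086·111.32)² + (-0.415·111.25)²) = √(91.65229 + 2131.55348) = 47.151 km
E–F: √((-0.384·111.32)² + (-0.209·111.25)²) = √(1827.29575 + 540.62063) = 48.661 km
B–E: √((0.470·111.32)² + (-0.206·111.25)²) = √(2737.42426 + 525.21181) = 57.119 km
C–E: √((0.385·111.32)² + (-0.394·111.25)²) = √(1836.82531 + 1921.28806) = 61.303 km
C–F: √((0.001·111.32)² + (-0.603·111.25)²) = √(0.01239 + 4500.22951) = 67.084 km
B–D: √((0.436·111.32)² + (-0.498·111.25)²) = √(2355.69670 + 3069.43701) = 73.656 km
C–D: √((0.351·111.32)² + (-0.686·111.25)²) = √(1526.72434 + 5824.36081) = 85.738 km
Closest pair: B–C at 22.956 km.

B and C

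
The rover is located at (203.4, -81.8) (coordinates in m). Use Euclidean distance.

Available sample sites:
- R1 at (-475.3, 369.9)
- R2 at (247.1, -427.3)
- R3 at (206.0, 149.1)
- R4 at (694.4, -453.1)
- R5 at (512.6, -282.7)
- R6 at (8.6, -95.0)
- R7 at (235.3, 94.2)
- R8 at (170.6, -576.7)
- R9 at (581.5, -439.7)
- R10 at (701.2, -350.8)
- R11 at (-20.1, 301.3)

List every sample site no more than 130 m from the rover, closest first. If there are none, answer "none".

Distances from (203.4, -81.8):
R1: √((-678.7)² + (451.7)²) = √(460633.690 + 204032.890) = 815.3 m
R2: √((43.7)² + (-345.5)²) = √(1909.690 + 119370.250) = 348.3 m
R3: √((2.6)² + (230.9)²) = √(6.760 + 53314.810) = 230.9 m
R4: √((491.0)² + (-371.3)²) = √(241081.000 + 137863.690) = 615.6 m
R5: √((309.2)² + (-200.9)²) = √(95604.640 + 40360.810) = 368.7 m
R6: √((-194.8)² + (-13.2)²) = √(37947.040 + 174.240) = 195.2 m
R7: √((31.9)² + (176.0)²) = √(1017.610 + 30976.000) = 178.9 m
R8: √((-32.8)² + (-494.9)²) = √(1075.840 + 244926.010) = 496.0 m
R9: √((378.1)² + (-357.9)²) = √(142959.610 + 128092.410) = 520.6 m
R10: √((497.8)² + (-269.0)²) = √(247804.840 + 72361.000) = 565.8 m
R11: √((-223.5)² + (383.1)²) = √(49952.250 + 146765.610) = 443.5 m
Threshold 130 m: none within range.

none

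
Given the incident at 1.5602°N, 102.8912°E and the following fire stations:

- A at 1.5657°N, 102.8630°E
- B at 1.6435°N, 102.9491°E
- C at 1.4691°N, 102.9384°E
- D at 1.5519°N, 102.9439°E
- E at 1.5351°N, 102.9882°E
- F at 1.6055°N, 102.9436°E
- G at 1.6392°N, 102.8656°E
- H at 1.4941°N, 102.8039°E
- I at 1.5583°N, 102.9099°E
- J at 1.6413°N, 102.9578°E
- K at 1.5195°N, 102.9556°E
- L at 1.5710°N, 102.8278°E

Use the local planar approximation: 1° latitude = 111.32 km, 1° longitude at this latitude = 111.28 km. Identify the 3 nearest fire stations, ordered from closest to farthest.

I, A, D

Distances from 1.5602°N, 102.8912°E:
A: √((0.0055·111.32)² + (-0.0282·111.28)²) = √(0.374862 + 9.847647) = 3.1973 km
B: √((0.0833·111.32)² + (0.0579·111.28)²) = √(85.987713 + 41.513692) = 11.2917 km
C: √((-0.0911·111.32)² + (0.0472·111.28)²) = √(102.844992 + 27.587874) = 11.4207 km
D: √((-0.0083·111.32)² + (0.0527·111.28)²) = √(0.853695 + 34.391844) = 5.9368 km
E: √((-0.0251·111.32)² + (0.0970·111.28)²) = √(7.807174 + 116.513890) = 11.1499 km
F: √((0.0453·111.32)² + (0.0524·111.28)²) = √(25.429791 + 34.001401) = 7.7092 km
G: √((0.0790·111.32)² + (-0.0256·111.28)²) = √(77.339361 + 8.115479) = 9.2442 km
H: √((-0.0661·111.32)² + (-0.0873·111.28)²) = √(54.143872 + 94.376251) = 12.1869 km
I: √((-0.0019·111.32)² + (0.0187·111.28)²) = √(0.044736 + 4.330295) = 2.0917 km
J: √((0.0811·111.32)² + (0.0666·111.28)²) = √(81.505723 + 54.926597) = 11.6804 km
K: √((-0.0407·111.32)² + (0.0644·111.28)²) = √(20.527460 + 51.357748) = 8.4785 km
L: √((0.0108·111.32)² + (-0.0634·111.28)²) = √(1.445419 + 49.775170) = 7.1569 km
Sorted: I (2.0917 km) < A (3.1973 km) < D (5.9368 km) < L (7.1569 km) < F (7.7092 km) < …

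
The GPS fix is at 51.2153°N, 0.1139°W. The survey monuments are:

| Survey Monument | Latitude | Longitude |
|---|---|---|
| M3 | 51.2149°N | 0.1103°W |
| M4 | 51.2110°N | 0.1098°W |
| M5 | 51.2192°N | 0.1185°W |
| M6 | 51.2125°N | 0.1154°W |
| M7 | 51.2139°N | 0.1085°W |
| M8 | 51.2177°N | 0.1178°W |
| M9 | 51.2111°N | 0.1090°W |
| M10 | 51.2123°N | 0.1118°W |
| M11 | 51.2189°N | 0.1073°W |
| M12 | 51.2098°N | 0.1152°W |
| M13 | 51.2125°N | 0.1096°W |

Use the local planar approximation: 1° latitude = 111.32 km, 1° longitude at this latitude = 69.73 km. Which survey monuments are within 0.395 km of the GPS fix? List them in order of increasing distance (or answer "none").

M3, M6, M10, M8

Distances from 51.2153°N, 0.1139°W:
M3: √((-0.0004·111.32)² + (0.0036·69.73)²) = √(0.001983 + 0.063015) = 0.2549 km
M4: √((-0.0043·111.32)² + (0.0041·69.73)²) = √(0.229131 + 0.081735) = 0.5576 km
M5: √((0.0039·111.32)² + (-0.0046·69.73)²) = √(0.188484 + 0.102886) = 0.5398 km
M6: √((-0.0028·111.32)² + (-0.0015·69.73)²) = √(0.097154 + 0.010940) = 0.3288 km
M7: √((-0.0014·111.32)² + (0.0054·69.73)²) = √(0.024289 + 0.141784) = 0.4075 km
M8: √((0.0024·111.32)² + (-0.0039·69.73)²) = √(0.071379 + 0.073955) = 0.3812 km
M9: √((-0.0042·111.32)² + (0.0049·69.73)²) = √(0.218597 + 0.116743) = 0.5791 km
M10: √((-0.0030·111.32)² + (0.0021·69.73)²) = √(0.111529 + 0.021443) = 0.3647 km
M11: √((0.0036·111.32)² + (0.0066·69.73)²) = √(0.160602 + 0.211801) = 0.6102 km
M12: √((-0.0055·111.32)² + (-0.0013·69.73)²) = √(0.374862 + 0.008217) = 0.6189 km
M13: √((-0.0028·111.32)² + (0.0043·69.73)²) = √(0.097154 + 0.089903) = 0.4325 km
Threshold 0.395 km: M3 (0.2549 km), M6 (0.3288 km), M10 (0.3647 km), M8 (0.3812 km) are within range.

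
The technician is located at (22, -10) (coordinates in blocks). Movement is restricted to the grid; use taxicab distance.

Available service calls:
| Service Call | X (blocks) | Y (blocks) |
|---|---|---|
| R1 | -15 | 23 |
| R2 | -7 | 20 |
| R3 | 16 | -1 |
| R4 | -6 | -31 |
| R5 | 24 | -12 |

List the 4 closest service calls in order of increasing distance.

R5, R3, R4, R2

Distances from (22, -10):
R1: |-37| + |33| = 37 + 33 = 70 blocks
R2: |-29| + |30| = 29 + 30 = 59 blocks
R3: |-6| + |9| = 6 + 9 = 15 blocks
R4: |-28| + |-21| = 28 + 21 = 49 blocks
R5: |2| + |-2| = 2 + 2 = 4 blocks
Sorted: R5 (4 blocks) < R3 (15 blocks) < R4 (49 blocks) < R2 (59 blocks) < R1 (70 blocks)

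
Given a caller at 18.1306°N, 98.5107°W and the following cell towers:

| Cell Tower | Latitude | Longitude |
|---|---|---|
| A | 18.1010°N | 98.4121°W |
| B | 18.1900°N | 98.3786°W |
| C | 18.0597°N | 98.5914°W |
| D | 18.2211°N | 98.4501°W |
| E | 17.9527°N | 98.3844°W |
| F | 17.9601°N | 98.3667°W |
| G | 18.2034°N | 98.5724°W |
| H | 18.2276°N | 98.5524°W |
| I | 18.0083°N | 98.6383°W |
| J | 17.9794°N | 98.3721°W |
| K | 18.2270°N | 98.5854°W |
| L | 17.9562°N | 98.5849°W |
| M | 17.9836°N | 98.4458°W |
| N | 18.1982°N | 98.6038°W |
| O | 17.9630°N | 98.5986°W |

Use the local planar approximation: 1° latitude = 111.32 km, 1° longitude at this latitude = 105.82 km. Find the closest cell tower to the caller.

G

Distances from 18.1306°N, 98.5107°W:
A: √((-0.0296·111.32)² + (0.0986·105.82)²) = √(10.857499 + 108.865268) = 10.9418 km
B: √((0.0594·111.32)² + (0.1321·105.82)²) = √(43.723940 + 195.407465) = 15.4639 km
C: √((-0.0709·111.32)² + (-0.0807·105.82)²) = √(62.292945 + 72.926032) = 11.6284 km
D: √((0.0905·111.32)² + (0.0606·105.82)²) = √(101.494744 + 41.122619) = 11.9423 km
E: √((-0.1779·111.32)² + (0.1263·105.82)²) = √(392.191603 + 178.624989) = 23.8918 km
F: √((-0.1705·111.32)² + (0.1440·105.82)²) = √(360.242678 + 232.199082) = 24.3401 km
G: √((0.0728·111.32)² + (-0.0617·105.82)²) = √(65.676372 + 42.629068) = 10.4070 km
H: √((0.0970·111.32)² + (-0.0417·105.82)²) = √(116.597668 + 19.471868) = 11.6649 km
I: √((-0.1223·111.32)² + (-0.1276·105.82)²) = √(185.352868 + 182.321071) = 19.1748 km
J: √((-0.1512·111.32)² + (0.1386·105.82)²) = √(283.302220 + 215.110681) = 22.3252 km
K: √((0.0964·111.32)² + (-0.0747·105.82)²) = √(115.159684 + 62.485136) = 13.3283 km
L: √((-0.1744·111.32)² + (-0.0742·105.82)²) = √(376.911472 + 61.651454) = 20.9419 km
M: √((-0.1470·111.32)² + (0.0649·105.82)²) = √(267.781805 + 47.165551) = 17.7468 km
N: √((0.0676·111.32)² + (-0.0931·105.82)²) = √(56.629117 + 97.058791) = 12.3971 km
O: √((-0.1676·111.32)² + (-0.0879·105.82)²) = √(348.092306 + 86.519353) = 20.8473 km
Minimum: G at 10.4070 km.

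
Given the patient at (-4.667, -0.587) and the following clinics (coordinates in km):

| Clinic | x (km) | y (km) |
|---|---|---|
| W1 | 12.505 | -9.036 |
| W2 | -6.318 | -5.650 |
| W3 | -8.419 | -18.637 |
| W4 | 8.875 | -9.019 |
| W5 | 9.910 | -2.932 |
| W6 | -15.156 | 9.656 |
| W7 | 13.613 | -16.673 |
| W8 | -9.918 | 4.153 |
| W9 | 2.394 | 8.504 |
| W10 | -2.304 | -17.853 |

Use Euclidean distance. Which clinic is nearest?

W2

Distances from (-4.667, -0.587):
W1: √((17.172)² + (-8.449)²) = √(294.87758 + 71.38560) = 19.138 km
W2: √((-1.651)² + (-5.063)²) = √(2.72580 + 25.63397) = 5.325 km
W3: √((-3.752)² + (-18.050)²) = √(14.07750 + 325.80250) = 18.436 km
W4: √((13.542)² + (-8.432)²) = √(183.38576 + 71.09862) = 15.953 km
W5: √((14.577)² + (-2.345)²) = √(212.48893 + 5.49902) = 14.764 km
W6: √((-10.489)² + (10.243)²) = √(110.01912 + 104.91905) = 14.661 km
W7: √((18.280)² + (-16.086)²) = √(334.15840 + 258.75940) = 24.350 km
W8: √((-5.251)² + (4.740)²) = √(27.57300 + 22.46760) = 7.074 km
W9: √((7.061)² + (9.091)²) = √(49.85772 + 82.64628) = 11.511 km
W10: √((2.363)² + (-17.266)²) = √(5.58377 + 298.11476) = 17.427 km
Minimum: W2 at 5.325 km.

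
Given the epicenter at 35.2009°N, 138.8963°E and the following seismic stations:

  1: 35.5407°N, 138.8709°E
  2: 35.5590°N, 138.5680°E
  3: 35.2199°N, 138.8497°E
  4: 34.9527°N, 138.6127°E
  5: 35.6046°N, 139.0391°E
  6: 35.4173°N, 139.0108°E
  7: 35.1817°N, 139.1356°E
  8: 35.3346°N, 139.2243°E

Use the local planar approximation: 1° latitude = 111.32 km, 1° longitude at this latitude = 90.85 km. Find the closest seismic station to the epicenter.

Distances from 35.2009°N, 138.8963°E:
1: 37.8969 km
2: 49.7866 km
3: 4.7325 km
4: 37.7788 km
5: 46.7750 km
6: 26.2397 km
7: 21.8452 km
8: 33.3090 km
Minimum: 3 at 4.7325 km.

3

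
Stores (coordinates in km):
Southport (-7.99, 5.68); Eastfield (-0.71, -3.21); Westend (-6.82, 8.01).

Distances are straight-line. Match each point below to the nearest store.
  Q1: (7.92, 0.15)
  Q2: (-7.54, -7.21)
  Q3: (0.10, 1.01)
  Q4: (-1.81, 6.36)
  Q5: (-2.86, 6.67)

Q1→Eastfield; Q2→Eastfield; Q3→Eastfield; Q4→Westend; Q5→Westend

Q1 at (7.92, 0.15):
  Southport: 16.84 km
  Eastfield: 9.26 km
  Westend: 16.70 km
  → nearest: Eastfield (9.26 km)
Q2 at (-7.54, -7.21):
  Southport: 12.90 km
  Eastfield: 7.92 km
  Westend: 15.24 km
  → nearest: Eastfield (7.92 km)
Q3 at (0.10, 1.01):
  Southport: 9.34 km
  Eastfield: 4.30 km
  Westend: 9.84 km
  → nearest: Eastfield (4.30 km)
Q4 at (-1.81, 6.36):
  Southport: 6.22 km
  Eastfield: 9.63 km
  Westend: 5.27 km
  → nearest: Westend (5.27 km)
Q5 at (-2.86, 6.67):
  Southport: 5.22 km
  Eastfield: 10.11 km
  Westend: 4.18 km
  → nearest: Westend (4.18 km)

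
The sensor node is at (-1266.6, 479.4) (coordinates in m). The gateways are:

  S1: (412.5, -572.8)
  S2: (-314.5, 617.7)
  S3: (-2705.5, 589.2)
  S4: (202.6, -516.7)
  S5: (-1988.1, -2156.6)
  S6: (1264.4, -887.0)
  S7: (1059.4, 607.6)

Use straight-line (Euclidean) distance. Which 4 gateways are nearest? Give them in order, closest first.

S2, S3, S4, S1

Distances from (-1266.6, 479.4):
S1: 1981.5 m
S2: 962.1 m
S3: 1443.1 m
S4: 1775.0 m
S5: 2733.0 m
S6: 2876.3 m
S7: 2329.5 m
Sorted: S2 (962.1 m) < S3 (1443.1 m) < S4 (1775.0 m) < S1 (1981.5 m) < S7 (2329.5 m) < S5 (2733.0 m) < …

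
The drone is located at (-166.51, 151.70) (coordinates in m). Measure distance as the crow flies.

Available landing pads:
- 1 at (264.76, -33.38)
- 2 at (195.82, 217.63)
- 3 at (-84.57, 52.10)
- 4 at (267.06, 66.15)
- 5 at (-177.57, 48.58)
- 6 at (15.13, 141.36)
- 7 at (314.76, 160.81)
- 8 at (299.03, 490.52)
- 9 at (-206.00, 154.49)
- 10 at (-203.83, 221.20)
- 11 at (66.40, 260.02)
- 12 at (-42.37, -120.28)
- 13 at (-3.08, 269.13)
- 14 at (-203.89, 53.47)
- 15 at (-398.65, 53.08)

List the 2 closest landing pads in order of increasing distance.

9, 10

Distances from (-166.51, 151.70):
1: 469.31 m
2: 368.28 m
3: 128.97 m
4: 441.93 m
5: 103.71 m
6: 181.93 m
7: 481.36 m
8: 575.78 m
9: 39.59 m
10: 78.89 m
11: 256.87 m
12: 298.97 m
13: 201.24 m
14: 105.10 m
15: 252.22 m
Sorted: 9 (39.59 m) < 10 (78.89 m) < 5 (103.71 m) < 14 (105.10 m) < …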